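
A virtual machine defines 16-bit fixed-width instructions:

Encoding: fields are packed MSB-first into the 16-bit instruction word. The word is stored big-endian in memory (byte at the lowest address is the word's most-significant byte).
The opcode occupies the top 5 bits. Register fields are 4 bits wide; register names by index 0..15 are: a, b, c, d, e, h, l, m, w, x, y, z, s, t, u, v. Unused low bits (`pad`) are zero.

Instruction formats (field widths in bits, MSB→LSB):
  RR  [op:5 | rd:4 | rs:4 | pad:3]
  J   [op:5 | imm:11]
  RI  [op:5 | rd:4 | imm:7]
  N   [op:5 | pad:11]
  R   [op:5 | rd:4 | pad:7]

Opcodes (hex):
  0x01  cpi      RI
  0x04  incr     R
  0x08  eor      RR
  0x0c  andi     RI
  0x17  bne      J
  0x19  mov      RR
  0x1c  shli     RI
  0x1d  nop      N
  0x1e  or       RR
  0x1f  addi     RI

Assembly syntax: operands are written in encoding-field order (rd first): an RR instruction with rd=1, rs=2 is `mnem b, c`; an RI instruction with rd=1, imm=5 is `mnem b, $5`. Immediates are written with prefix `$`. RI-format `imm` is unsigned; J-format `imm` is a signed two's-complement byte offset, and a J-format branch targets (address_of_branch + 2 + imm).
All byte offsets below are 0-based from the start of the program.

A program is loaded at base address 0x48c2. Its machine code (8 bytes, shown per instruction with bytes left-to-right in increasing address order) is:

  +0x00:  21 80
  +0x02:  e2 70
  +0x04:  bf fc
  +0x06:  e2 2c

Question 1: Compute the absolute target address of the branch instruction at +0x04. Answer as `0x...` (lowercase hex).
@+04  big-endian(bf fc) = 0xbffc
  op=0xbffc>>11=0x17 ⇒ bne (J)
  imm: (w>>0)&0x7ff=0x7fc (s11→-4) → $-4
  target = base 0x48c2 + off 0x04 + 2 + imm -4 = 0x48c4

0x48c4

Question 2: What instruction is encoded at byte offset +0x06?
[06] e2 2c → 0xe22c
  op=0xe22c>>11=0x1c ⇒ shli (RI)
  rd@[10:7]=0x4 ⇒ e
  imm@[6:0]=0x2c ⇒ $44

shli e, $44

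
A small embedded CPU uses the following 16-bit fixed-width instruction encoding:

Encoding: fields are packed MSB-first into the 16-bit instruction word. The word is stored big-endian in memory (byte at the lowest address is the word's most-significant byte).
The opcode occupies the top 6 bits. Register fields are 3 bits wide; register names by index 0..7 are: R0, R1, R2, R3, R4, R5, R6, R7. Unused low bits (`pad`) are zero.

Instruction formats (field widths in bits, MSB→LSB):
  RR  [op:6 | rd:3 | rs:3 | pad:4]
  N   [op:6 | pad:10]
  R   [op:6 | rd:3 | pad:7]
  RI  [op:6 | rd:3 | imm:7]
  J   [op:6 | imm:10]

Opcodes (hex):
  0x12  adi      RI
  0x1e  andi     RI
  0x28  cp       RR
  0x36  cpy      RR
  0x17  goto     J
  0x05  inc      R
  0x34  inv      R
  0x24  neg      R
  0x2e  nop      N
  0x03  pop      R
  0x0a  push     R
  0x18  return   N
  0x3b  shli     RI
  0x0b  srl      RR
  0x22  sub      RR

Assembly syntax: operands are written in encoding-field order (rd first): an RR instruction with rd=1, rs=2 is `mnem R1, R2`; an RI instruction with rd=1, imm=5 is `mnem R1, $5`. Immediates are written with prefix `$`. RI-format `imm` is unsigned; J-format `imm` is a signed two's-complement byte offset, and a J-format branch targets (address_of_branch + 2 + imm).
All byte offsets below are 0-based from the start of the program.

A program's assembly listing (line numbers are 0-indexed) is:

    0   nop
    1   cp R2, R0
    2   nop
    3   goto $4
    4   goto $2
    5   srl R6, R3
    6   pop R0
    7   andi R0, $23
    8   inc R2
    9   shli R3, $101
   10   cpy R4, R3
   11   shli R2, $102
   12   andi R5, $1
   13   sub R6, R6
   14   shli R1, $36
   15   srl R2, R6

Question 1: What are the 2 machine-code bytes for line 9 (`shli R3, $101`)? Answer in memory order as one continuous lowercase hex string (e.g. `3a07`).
L9: shli op=0x3b:6|rd=3:3|imm=101:7 ⇒ 0xede5 ⇒ big ed e5

ede5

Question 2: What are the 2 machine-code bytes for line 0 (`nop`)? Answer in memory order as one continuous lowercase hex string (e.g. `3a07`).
line 0 (nop): pack op=0x2e:6|pad=0:10 = 0xb800; big→ b8 00

b800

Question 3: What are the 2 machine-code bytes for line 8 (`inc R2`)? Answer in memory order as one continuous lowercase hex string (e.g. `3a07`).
line 8 (inc): pack op=0x5:6|rd=2:3|pad=0:7 = 0x1500; big→ 15 00

1500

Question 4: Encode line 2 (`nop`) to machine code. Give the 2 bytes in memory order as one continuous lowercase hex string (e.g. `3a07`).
b800

2. nop fields op=0x2e:6|pad=0:10 → word b800h → b8 00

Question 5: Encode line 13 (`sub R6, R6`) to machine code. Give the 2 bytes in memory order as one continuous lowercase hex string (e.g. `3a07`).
8b60

line 13 (sub): pack op=0x22:6|rd=6:3|rs=6:3|pad=0:4 = 0x8b60; big→ 8b 60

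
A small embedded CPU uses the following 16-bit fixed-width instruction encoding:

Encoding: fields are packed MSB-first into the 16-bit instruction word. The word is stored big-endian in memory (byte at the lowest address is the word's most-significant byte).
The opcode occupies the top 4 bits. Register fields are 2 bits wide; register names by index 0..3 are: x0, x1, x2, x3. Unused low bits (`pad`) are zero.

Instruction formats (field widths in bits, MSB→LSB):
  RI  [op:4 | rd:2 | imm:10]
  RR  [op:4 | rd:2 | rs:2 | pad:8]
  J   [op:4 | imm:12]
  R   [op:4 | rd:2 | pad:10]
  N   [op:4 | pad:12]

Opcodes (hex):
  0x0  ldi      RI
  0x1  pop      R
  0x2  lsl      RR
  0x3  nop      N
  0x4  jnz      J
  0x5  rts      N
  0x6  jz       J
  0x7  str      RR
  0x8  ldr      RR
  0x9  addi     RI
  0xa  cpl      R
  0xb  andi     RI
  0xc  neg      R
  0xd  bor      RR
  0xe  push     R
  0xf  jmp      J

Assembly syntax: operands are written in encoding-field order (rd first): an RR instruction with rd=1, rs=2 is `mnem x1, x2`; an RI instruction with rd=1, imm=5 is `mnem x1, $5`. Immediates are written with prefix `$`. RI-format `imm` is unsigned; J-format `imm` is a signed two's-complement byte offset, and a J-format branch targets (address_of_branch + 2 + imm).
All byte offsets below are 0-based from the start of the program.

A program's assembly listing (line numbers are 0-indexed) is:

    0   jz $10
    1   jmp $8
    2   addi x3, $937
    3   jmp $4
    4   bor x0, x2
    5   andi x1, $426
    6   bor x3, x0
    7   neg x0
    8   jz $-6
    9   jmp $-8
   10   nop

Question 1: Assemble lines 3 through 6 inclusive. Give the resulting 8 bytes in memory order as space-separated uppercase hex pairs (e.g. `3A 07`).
F0 04 D2 00 B5 AA DC 00

L3: jmp op=0xf:4|imm=4:12 ⇒ 0xf004 ⇒ big f0 04
L4: bor op=0xd:4|rd=0:2|rs=2:2|pad=0:8 ⇒ 0xd200 ⇒ big d2 00
L5: andi op=0xb:4|rd=1:2|imm=426:10 ⇒ 0xb5aa ⇒ big b5 aa
L6: bor op=0xd:4|rd=3:2|rs=0:2|pad=0:8 ⇒ 0xdc00 ⇒ big dc 00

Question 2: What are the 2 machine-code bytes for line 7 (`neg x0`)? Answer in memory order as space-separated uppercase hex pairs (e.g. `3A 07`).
C0 00

L7: neg op=0xc:4|rd=0:2|pad=0:10 ⇒ 0xc000 ⇒ big c0 00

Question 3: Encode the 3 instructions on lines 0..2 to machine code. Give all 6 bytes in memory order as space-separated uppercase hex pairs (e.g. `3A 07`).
60 0A F0 08 9F A9

0. jz fields op=0x6:4|imm=10:12 → word 600ah → 60 0a
1. jmp fields op=0xf:4|imm=8:12 → word f008h → f0 08
2. addi fields op=0x9:4|rd=3:2|imm=937:10 → word 9fa9h → 9f a9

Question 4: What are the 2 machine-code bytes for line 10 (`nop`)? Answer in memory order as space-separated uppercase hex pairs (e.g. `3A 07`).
30 00

L10: nop op=0x3:4|pad=0:12 ⇒ 0x3000 ⇒ big 30 00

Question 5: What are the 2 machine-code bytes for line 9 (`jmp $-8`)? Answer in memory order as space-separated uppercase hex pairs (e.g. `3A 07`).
FF F8

line 9 (jmp): pack op=0xf:4|imm=-8:12 = 0xfff8; big→ ff f8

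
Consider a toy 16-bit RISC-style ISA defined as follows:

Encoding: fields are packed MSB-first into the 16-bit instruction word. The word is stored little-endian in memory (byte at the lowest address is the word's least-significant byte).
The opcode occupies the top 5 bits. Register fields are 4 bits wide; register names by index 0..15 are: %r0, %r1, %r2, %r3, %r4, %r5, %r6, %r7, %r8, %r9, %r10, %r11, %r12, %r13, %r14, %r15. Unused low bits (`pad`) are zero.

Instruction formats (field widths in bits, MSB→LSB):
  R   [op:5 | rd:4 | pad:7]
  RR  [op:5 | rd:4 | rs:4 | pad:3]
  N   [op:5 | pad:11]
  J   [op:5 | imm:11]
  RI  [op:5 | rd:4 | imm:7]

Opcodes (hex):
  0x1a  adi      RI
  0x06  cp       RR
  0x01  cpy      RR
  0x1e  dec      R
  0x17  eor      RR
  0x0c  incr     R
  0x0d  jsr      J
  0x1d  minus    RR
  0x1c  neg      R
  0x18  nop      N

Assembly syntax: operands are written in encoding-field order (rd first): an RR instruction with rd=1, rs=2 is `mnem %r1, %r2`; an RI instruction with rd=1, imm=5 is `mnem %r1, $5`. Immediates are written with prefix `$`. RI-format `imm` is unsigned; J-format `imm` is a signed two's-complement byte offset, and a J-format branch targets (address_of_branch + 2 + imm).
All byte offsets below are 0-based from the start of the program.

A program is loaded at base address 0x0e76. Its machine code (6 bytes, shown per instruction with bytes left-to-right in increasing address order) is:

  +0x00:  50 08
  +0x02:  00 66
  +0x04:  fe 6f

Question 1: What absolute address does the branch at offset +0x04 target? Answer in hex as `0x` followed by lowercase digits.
0x0e7a

off 0x04: read fe 6f as little → 0x6ffe
  op=0x6ffe>>11=0xd ⇒ jsr (J)
  [10:0] imm=2046 (s11→-2) = $-2
  target = base 0x0e76 + off 0x04 + 2 + imm -2 = 0x0e7a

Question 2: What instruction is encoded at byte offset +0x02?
[02] 00 66 → 0x6600
  opcode bits[15:11]=0xc: incr/R
  rd: (w>>7)&0xf=0xc → %r12

incr %r12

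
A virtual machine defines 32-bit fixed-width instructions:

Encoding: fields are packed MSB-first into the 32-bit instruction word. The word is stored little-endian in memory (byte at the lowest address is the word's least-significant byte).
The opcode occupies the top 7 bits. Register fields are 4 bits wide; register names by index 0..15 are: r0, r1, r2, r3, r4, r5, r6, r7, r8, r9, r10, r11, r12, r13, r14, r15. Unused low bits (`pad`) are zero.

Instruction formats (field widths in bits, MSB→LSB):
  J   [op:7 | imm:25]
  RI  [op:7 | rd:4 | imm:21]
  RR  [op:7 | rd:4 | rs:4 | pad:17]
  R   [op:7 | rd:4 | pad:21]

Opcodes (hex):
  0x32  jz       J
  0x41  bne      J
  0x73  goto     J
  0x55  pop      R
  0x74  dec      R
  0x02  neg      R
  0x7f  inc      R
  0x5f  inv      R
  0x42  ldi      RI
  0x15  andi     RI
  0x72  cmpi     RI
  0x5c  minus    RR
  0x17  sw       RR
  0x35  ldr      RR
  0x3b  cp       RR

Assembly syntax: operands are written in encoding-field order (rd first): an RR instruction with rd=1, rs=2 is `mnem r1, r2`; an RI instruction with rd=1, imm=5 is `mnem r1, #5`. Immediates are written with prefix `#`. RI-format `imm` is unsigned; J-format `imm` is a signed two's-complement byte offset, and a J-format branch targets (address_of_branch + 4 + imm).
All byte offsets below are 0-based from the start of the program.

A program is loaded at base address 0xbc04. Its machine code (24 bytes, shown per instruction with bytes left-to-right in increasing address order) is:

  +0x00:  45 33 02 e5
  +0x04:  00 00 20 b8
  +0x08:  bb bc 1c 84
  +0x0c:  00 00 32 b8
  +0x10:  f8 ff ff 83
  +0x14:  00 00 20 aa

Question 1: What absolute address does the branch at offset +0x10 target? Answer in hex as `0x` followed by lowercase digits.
[10] f8 ff ff 83 → 0x83fffff8
  op=0x83fffff8>>25=0x41 ⇒ bne (J)
  imm: (w>>0)&0x1ffffff=0x1fffff8 (s25→-8) → #-8
  target = base 0xbc04 + off 0x10 + 4 + imm -8 = 0xbc10

0xbc10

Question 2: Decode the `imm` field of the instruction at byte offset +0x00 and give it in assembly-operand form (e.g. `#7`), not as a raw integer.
+0x00: 45 33 02 e5 ⇒ word 0xe5023345 (little)
  top 7b → 0x72 → cmpi [RI]
  [24:21] rd=8 = r8
  [20:0] imm=144197 = #144197

#144197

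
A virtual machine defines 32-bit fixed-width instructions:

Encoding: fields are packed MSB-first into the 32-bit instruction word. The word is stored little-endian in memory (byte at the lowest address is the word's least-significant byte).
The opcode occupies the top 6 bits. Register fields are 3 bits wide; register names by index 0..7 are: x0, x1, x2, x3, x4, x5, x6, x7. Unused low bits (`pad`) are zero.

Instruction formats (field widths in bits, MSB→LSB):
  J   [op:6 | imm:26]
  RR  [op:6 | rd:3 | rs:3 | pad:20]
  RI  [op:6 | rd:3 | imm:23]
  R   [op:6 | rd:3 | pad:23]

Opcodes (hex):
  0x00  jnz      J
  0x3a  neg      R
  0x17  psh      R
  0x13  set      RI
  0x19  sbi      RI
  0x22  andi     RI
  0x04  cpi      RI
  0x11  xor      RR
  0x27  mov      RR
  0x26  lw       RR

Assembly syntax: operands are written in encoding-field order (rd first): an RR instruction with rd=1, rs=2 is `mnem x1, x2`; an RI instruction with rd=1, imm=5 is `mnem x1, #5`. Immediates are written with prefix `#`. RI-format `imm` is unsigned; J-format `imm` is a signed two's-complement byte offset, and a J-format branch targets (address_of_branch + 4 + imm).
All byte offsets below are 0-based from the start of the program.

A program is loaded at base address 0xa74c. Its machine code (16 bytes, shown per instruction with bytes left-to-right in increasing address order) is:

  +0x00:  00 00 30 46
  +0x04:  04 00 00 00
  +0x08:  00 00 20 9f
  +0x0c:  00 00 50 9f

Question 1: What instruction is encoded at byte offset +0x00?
xor x4, x3

@+00  little-endian(00 00 30 46) = 0x46300000
  top 6b → 0x11 → xor [RR]
  rd: (w>>23)&0x7=0x4 → x4
  rs: (w>>20)&0x7=0x3 → x3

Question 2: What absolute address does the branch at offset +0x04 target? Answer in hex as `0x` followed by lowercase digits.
@+04  little-endian(04 00 00 00) = 0x00000004
  top 6b → 0x0 → jnz [J]
  [25:0] imm=4 = #4
  target = base 0xa74c + off 0x04 + 4 + imm 4 = 0xa758

0xa758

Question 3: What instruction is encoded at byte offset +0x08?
off 0x08: read 00 00 20 9f as little → 0x9f200000
  top 6b → 0x27 → mov [RR]
  [25:23] rd=6 = x6
  [22:20] rs=2 = x2

mov x6, x2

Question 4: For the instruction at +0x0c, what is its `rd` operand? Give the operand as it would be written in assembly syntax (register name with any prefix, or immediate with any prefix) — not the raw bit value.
x6

+0x0c: 00 00 50 9f ⇒ word 0x9f500000 (little)
  opcode bits[31:26]=0x27: mov/RR
  rd@[25:23]=0x6 ⇒ x6
  rs@[22:20]=0x5 ⇒ x5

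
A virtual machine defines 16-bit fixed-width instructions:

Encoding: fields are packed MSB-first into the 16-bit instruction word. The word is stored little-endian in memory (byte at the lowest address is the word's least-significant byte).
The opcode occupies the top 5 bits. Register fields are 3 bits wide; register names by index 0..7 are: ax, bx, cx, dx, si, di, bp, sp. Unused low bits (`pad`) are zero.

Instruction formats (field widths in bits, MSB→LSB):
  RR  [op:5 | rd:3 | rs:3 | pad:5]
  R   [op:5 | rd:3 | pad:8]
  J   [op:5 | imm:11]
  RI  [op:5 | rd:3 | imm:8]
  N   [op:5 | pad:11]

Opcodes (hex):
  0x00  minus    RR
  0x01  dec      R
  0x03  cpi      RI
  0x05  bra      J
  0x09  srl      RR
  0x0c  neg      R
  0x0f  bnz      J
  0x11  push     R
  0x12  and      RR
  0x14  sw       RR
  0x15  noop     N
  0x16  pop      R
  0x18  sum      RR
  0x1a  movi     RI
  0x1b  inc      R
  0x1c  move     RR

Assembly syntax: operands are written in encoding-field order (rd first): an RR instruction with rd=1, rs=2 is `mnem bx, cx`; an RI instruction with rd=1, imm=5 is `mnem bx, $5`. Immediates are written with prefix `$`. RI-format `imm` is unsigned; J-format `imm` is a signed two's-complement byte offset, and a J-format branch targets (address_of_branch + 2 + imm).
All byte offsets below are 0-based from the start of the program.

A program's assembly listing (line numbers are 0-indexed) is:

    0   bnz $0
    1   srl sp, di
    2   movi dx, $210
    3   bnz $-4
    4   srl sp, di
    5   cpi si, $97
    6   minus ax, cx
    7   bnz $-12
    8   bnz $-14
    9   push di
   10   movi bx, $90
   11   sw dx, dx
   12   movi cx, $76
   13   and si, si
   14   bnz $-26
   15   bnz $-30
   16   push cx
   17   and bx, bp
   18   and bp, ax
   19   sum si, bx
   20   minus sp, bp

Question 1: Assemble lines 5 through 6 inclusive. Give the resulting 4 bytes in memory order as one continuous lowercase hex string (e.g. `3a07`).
611c4000

line 5 (cpi): pack op=0x3:5|rd=4:3|imm=97:8 = 0x1c61; little→ 61 1c
line 6 (minus): pack op=0x0:5|rd=0:3|rs=2:3|pad=0:5 = 0x0040; little→ 40 00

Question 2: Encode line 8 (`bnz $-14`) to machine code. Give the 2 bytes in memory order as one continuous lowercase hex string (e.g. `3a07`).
8. bnz fields op=0xf:5|imm=-14:11 → word 7ff2h → f2 7f

f27f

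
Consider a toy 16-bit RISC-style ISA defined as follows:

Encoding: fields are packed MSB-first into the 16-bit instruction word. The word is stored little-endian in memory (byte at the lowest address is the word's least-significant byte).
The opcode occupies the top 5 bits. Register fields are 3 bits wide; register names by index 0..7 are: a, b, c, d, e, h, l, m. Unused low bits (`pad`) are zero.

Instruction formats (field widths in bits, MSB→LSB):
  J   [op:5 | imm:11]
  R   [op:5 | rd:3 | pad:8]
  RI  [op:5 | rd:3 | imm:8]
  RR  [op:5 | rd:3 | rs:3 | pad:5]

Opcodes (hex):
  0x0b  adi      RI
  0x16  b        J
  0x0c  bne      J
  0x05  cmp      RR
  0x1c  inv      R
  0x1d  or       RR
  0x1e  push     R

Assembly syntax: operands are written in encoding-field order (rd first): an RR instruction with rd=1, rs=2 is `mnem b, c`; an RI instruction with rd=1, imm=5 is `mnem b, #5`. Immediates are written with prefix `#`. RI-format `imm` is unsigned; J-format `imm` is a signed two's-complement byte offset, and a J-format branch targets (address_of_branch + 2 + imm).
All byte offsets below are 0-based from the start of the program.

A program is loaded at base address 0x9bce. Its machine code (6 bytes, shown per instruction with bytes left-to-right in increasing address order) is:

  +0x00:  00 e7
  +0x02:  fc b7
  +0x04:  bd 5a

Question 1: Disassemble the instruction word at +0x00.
@+00  little-endian(00 e7) = 0xe700
  op=0xe700>>11=0x1c ⇒ inv (R)
  rd: (w>>8)&0x7=0x7 → m

inv m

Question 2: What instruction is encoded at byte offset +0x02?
off 0x02: read fc b7 as little → 0xb7fc
  op=0xb7fc>>11=0x16 ⇒ b (J)
  imm@[10:0]=0x7fc (s11→-4) ⇒ #-4

b #-4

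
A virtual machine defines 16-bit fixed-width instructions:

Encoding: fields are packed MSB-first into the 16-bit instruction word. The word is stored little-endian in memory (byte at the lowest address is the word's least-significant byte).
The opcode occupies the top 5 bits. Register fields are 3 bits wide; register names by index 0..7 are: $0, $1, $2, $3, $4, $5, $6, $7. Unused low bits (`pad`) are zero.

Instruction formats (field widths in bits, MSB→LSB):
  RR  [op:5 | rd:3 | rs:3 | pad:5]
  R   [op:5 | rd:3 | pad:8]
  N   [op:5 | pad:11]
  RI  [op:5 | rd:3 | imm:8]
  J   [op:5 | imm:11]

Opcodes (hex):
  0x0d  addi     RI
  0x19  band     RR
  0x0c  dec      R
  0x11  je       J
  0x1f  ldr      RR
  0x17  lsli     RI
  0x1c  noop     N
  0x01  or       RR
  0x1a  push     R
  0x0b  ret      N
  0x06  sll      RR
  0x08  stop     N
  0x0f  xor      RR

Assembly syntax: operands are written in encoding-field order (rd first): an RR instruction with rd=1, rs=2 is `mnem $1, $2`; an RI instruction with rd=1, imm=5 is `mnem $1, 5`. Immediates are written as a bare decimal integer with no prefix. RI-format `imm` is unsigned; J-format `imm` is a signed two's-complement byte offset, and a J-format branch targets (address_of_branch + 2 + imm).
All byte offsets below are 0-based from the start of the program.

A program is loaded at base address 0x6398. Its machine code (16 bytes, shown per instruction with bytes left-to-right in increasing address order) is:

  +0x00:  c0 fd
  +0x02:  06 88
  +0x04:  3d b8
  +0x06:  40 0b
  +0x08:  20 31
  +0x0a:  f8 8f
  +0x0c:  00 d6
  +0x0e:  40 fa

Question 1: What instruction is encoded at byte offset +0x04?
+0x04: 3d b8 ⇒ word 0xb83d (little)
  opcode bits[15:11]=0x17: lsli/RI
  rd: (w>>8)&0x7=0x0 → $0
  imm: (w>>0)&0xff=0x3d → 61

lsli $0, 61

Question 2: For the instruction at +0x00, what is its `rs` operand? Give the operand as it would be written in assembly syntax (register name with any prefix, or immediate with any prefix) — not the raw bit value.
$6

@+00  little-endian(c0 fd) = 0xfdc0
  opcode bits[15:11]=0x1f: ldr/RR
  [10:8] rd=5 = $5
  [7:5] rs=6 = $6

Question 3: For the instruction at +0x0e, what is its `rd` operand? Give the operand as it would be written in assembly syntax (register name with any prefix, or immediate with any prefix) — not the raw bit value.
$2

off 0x0e: read 40 fa as little → 0xfa40
  opcode bits[15:11]=0x1f: ldr/RR
  rd@[10:8]=0x2 ⇒ $2
  rs@[7:5]=0x2 ⇒ $2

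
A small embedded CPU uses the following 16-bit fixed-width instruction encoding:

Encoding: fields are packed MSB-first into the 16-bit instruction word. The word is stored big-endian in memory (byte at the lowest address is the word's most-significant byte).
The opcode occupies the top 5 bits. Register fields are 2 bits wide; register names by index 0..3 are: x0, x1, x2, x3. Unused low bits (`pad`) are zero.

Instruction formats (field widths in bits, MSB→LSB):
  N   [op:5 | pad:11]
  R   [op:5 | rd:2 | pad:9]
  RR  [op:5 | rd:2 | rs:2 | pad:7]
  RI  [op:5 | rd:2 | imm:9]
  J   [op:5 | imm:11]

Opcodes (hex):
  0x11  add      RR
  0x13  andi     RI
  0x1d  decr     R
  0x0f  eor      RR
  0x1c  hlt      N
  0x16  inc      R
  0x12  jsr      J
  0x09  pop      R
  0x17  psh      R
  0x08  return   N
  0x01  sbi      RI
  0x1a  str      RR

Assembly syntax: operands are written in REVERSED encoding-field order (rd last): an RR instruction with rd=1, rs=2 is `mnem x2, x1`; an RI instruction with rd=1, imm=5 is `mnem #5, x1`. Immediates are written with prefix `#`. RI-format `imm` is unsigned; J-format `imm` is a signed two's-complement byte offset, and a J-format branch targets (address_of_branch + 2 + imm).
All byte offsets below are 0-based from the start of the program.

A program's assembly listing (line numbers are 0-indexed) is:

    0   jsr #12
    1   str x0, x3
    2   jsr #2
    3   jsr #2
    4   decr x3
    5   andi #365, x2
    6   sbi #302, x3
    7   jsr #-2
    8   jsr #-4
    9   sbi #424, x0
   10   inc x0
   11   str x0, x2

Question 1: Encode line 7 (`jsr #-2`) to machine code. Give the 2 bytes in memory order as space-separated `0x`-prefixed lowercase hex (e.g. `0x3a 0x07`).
0x97 0xfe

7. jsr fields op=0x12:5|imm=-2:11 → word 97feh → 97 fe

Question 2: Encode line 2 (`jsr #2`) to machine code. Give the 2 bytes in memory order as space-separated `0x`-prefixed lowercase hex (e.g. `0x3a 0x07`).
0x90 0x02

2. jsr fields op=0x12:5|imm=2:11 → word 9002h → 90 02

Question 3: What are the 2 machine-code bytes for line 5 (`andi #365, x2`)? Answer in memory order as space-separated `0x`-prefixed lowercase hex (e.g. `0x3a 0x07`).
line 5 (andi): pack op=0x13:5|rd=2:2|imm=365:9 = 0x9d6d; big→ 9d 6d

0x9d 0x6d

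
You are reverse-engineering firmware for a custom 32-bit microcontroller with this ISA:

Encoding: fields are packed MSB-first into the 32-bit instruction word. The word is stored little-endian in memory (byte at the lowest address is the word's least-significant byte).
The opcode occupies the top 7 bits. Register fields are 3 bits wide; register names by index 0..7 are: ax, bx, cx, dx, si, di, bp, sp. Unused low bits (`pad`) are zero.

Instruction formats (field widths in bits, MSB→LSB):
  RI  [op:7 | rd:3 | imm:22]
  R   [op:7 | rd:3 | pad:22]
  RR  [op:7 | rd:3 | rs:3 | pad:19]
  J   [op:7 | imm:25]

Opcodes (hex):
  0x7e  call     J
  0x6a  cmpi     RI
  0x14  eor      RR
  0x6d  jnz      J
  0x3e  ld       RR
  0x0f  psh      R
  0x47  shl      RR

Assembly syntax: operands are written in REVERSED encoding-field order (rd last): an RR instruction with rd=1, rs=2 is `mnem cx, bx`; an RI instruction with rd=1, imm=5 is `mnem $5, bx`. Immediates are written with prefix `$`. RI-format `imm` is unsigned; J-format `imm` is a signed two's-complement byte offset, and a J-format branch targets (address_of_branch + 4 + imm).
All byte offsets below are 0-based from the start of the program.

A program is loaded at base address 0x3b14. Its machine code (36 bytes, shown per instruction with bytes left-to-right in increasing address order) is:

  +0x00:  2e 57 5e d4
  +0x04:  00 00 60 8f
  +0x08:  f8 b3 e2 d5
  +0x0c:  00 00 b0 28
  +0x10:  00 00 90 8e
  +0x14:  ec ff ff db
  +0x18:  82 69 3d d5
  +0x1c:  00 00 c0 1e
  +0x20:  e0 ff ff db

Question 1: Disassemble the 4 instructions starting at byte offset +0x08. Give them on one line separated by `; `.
[08] f8 b3 e2 d5 → 0xd5e2b3f8
  opcode bits[31:25]=0x6a: cmpi/RI
  rd@[24:22]=0x7 ⇒ sp
  imm@[21:0]=0x22b3f8 ⇒ $2274296
[0c] 00 00 b0 28 → 0x28b00000
  opcode bits[31:25]=0x14: eor/RR
  rd@[24:22]=0x2 ⇒ cx
  rs@[21:19]=0x6 ⇒ bp
[10] 00 00 90 8e → 0x8e900000
  opcode bits[31:25]=0x47: shl/RR
  rd@[24:22]=0x2 ⇒ cx
  rs@[21:19]=0x2 ⇒ cx
[14] ec ff ff db → 0xdbffffec
  opcode bits[31:25]=0x6d: jnz/J
  imm@[24:0]=0x1ffffec (s25→-20) ⇒ $-20

cmpi $2274296, sp; eor bp, cx; shl cx, cx; jnz $-20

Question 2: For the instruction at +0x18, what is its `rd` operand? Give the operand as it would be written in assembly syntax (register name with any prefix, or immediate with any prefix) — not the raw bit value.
+0x18: 82 69 3d d5 ⇒ word 0xd53d6982 (little)
  top 7b → 0x6a → cmpi [RI]
  rd: (w>>22)&0x7=0x4 → si
  imm: (w>>0)&0x3fffff=0x3d6982 → $4024706

si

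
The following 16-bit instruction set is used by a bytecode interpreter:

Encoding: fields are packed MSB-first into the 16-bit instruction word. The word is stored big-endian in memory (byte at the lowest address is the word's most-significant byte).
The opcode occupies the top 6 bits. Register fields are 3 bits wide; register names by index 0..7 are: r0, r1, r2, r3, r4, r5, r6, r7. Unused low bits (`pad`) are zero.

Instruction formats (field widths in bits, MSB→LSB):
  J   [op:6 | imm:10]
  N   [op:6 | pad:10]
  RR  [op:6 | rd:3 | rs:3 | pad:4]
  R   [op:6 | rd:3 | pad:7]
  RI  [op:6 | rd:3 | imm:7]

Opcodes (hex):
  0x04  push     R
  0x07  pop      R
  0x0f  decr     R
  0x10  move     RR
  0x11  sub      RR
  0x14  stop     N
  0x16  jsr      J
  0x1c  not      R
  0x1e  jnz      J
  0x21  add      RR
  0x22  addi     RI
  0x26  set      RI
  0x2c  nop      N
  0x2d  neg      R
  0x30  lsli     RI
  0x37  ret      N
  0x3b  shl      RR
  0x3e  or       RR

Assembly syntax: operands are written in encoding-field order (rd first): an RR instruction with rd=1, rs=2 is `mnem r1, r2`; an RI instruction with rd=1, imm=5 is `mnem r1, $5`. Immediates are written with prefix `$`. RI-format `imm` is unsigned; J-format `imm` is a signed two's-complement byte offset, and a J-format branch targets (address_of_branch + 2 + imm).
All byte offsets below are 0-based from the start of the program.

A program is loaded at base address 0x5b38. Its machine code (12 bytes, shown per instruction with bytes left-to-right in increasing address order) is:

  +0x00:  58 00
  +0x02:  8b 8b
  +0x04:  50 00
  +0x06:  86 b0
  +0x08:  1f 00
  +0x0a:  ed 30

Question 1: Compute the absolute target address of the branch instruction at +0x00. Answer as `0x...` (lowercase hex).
0x5b3a

off 0x00: read 58 00 as big → 0x5800
  opcode bits[15:10]=0x16: jsr/J
  [9:0] imm=0 = $0
  target = base 0x5b38 + off 0x00 + 2 + imm 0 = 0x5b3a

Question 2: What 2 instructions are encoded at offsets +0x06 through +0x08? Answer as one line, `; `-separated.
add r5, r3; pop r6

off 0x06: read 86 b0 as big → 0x86b0
  op=0x86b0>>10=0x21 ⇒ add (RR)
  [9:7] rd=5 = r5
  [6:4] rs=3 = r3
off 0x08: read 1f 00 as big → 0x1f00
  op=0x1f00>>10=0x7 ⇒ pop (R)
  [9:7] rd=6 = r6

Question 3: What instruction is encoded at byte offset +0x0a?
@+0a  big-endian(ed 30) = 0xed30
  opcode bits[15:10]=0x3b: shl/RR
  rd: (w>>7)&0x7=0x2 → r2
  rs: (w>>4)&0x7=0x3 → r3

shl r2, r3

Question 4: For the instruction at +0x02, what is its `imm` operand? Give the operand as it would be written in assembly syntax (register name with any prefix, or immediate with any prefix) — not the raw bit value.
@+02  big-endian(8b 8b) = 0x8b8b
  op=0x8b8b>>10=0x22 ⇒ addi (RI)
  rd: (w>>7)&0x7=0x7 → r7
  imm: (w>>0)&0x7f=0xb → $11

$11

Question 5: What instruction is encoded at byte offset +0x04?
stop

[04] 50 00 → 0x5000
  opcode bits[15:10]=0x14: stop/N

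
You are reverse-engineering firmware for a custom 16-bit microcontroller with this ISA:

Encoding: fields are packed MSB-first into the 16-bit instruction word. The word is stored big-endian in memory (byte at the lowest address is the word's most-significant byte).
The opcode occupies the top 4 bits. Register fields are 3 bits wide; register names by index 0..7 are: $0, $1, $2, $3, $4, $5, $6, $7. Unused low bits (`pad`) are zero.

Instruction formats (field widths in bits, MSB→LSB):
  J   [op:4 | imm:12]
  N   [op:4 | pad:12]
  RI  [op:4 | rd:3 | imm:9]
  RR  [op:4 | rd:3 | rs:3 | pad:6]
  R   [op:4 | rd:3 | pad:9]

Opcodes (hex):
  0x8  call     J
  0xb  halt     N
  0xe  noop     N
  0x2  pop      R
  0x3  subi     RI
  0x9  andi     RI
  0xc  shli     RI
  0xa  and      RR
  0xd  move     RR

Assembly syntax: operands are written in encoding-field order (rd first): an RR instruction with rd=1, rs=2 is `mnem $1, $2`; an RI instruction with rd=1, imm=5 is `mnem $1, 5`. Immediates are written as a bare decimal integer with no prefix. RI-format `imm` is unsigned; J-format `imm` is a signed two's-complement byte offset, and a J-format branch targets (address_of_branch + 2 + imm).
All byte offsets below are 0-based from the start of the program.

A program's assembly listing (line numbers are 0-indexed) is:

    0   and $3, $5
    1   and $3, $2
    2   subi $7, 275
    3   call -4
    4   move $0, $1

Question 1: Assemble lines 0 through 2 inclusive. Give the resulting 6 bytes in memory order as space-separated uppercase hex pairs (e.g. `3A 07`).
0. and fields op=0xa:4|rd=3:3|rs=5:3|pad=0:6 → word a740h → a7 40
1. and fields op=0xa:4|rd=3:3|rs=2:3|pad=0:6 → word a680h → a6 80
2. subi fields op=0x3:4|rd=7:3|imm=275:9 → word 3f13h → 3f 13

A7 40 A6 80 3F 13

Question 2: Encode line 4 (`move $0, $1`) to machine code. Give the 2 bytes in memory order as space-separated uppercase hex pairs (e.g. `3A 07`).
line 4 (move): pack op=0xd:4|rd=0:3|rs=1:3|pad=0:6 = 0xd040; big→ d0 40

D0 40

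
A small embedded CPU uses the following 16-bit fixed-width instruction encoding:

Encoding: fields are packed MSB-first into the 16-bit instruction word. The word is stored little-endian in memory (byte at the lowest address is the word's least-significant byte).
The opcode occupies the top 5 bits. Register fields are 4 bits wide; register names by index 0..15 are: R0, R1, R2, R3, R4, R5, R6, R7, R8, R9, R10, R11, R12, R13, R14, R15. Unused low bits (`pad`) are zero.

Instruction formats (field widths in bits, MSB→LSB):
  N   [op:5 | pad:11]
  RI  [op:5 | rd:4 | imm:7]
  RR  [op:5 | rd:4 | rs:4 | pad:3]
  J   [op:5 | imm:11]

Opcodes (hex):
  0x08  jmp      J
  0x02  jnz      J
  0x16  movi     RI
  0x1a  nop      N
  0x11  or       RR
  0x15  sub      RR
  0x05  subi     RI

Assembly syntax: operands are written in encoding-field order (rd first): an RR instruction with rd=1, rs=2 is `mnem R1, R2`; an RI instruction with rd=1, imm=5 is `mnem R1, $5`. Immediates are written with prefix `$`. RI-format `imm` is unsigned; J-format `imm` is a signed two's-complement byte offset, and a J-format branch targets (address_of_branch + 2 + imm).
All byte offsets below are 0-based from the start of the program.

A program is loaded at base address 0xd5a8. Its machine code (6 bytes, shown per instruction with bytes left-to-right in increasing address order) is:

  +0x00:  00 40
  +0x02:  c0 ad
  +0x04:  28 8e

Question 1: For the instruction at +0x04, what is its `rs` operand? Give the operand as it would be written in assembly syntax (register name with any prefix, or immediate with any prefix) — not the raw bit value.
R5

off 0x04: read 28 8e as little → 0x8e28
  opcode bits[15:11]=0x11: or/RR
  [10:7] rd=12 = R12
  [6:3] rs=5 = R5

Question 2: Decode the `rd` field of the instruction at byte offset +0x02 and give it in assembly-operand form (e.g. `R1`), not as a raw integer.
R11

+0x02: c0 ad ⇒ word 0xadc0 (little)
  op=0xadc0>>11=0x15 ⇒ sub (RR)
  rd: (w>>7)&0xf=0xb → R11
  rs: (w>>3)&0xf=0x8 → R8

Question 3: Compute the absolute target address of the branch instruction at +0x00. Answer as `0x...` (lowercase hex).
0xd5aa

off 0x00: read 00 40 as little → 0x4000
  op=0x4000>>11=0x8 ⇒ jmp (J)
  [10:0] imm=0 = $0
  target = base 0xd5a8 + off 0x00 + 2 + imm 0 = 0xd5aa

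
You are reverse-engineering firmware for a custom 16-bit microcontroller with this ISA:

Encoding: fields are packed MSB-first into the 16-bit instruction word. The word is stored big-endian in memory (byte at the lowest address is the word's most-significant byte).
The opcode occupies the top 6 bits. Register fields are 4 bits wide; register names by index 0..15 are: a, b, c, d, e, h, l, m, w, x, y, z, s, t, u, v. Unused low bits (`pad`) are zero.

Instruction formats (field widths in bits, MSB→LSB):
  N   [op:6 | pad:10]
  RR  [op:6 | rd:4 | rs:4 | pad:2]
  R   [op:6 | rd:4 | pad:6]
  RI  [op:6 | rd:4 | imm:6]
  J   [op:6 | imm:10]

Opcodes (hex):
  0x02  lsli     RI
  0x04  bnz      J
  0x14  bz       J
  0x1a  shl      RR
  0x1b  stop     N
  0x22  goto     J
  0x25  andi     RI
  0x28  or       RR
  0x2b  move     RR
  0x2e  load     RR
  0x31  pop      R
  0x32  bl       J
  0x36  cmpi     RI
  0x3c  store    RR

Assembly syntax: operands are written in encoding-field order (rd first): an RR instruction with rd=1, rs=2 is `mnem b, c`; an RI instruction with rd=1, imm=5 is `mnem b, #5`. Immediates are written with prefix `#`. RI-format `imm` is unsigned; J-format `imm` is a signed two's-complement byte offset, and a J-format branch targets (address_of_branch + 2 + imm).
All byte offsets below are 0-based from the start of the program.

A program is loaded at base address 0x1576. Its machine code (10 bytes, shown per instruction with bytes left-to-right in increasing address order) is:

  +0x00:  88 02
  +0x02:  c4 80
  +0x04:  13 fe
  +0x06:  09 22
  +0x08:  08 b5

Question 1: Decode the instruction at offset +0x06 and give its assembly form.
off 0x06: read 09 22 as big → 0x0922
  op=0x0922>>10=0x2 ⇒ lsli (RI)
  rd: (w>>6)&0xf=0x4 → e
  imm: (w>>0)&0x3f=0x22 → #34

lsli e, #34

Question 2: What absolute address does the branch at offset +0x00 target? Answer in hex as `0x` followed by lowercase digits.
@+00  big-endian(88 02) = 0x8802
  opcode bits[15:10]=0x22: goto/J
  [9:0] imm=2 = #2
  target = base 0x1576 + off 0x00 + 2 + imm 2 = 0x157a

0x157a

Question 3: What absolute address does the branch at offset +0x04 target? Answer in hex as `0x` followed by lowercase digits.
0x157a

[04] 13 fe → 0x13fe
  op=0x13fe>>10=0x4 ⇒ bnz (J)
  imm: (w>>0)&0x3ff=0x3fe (s10→-2) → #-2
  target = base 0x1576 + off 0x04 + 2 + imm -2 = 0x157a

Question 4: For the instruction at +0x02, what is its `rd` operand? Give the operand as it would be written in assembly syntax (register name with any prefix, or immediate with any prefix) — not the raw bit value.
@+02  big-endian(c4 80) = 0xc480
  top 6b → 0x31 → pop [R]
  rd@[9:6]=0x2 ⇒ c

c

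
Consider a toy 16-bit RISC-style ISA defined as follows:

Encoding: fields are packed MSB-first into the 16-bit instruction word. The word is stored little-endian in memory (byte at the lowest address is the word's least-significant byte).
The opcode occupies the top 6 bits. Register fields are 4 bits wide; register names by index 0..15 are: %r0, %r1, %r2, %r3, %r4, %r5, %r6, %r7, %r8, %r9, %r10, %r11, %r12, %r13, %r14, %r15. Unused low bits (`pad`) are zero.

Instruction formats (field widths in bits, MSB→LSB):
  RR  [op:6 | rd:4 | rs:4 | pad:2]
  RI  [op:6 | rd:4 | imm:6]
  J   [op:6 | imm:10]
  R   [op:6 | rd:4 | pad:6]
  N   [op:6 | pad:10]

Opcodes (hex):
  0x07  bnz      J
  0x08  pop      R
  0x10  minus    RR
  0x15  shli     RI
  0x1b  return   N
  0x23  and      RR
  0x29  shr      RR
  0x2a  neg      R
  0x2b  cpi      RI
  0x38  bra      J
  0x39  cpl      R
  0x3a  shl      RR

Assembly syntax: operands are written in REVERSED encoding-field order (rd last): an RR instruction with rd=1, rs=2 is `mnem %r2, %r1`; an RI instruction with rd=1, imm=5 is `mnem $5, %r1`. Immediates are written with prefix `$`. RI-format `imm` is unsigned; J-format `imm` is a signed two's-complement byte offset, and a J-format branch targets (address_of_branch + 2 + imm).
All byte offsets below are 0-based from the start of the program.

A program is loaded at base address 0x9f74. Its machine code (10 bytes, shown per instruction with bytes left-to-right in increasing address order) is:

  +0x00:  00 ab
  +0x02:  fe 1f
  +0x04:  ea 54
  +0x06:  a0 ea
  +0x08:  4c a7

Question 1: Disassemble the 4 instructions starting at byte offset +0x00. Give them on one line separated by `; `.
neg %r12; bnz $-2; shli $42, %r3; shl %r8, %r10

[00] 00 ab → 0xab00
  op=0xab00>>10=0x2a ⇒ neg (R)
  rd@[9:6]=0xc ⇒ %r12
[02] fe 1f → 0x1ffe
  op=0x1ffe>>10=0x7 ⇒ bnz (J)
  imm@[9:0]=0x3fe (s10→-2) ⇒ $-2
[04] ea 54 → 0x54ea
  op=0x54ea>>10=0x15 ⇒ shli (RI)
  rd@[9:6]=0x3 ⇒ %r3
  imm@[5:0]=0x2a ⇒ $42
[06] a0 ea → 0xeaa0
  op=0xeaa0>>10=0x3a ⇒ shl (RR)
  rd@[9:6]=0xa ⇒ %r10
  rs@[5:2]=0x8 ⇒ %r8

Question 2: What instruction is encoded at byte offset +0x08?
+0x08: 4c a7 ⇒ word 0xa74c (little)
  opcode bits[15:10]=0x29: shr/RR
  rd@[9:6]=0xd ⇒ %r13
  rs@[5:2]=0x3 ⇒ %r3

shr %r3, %r13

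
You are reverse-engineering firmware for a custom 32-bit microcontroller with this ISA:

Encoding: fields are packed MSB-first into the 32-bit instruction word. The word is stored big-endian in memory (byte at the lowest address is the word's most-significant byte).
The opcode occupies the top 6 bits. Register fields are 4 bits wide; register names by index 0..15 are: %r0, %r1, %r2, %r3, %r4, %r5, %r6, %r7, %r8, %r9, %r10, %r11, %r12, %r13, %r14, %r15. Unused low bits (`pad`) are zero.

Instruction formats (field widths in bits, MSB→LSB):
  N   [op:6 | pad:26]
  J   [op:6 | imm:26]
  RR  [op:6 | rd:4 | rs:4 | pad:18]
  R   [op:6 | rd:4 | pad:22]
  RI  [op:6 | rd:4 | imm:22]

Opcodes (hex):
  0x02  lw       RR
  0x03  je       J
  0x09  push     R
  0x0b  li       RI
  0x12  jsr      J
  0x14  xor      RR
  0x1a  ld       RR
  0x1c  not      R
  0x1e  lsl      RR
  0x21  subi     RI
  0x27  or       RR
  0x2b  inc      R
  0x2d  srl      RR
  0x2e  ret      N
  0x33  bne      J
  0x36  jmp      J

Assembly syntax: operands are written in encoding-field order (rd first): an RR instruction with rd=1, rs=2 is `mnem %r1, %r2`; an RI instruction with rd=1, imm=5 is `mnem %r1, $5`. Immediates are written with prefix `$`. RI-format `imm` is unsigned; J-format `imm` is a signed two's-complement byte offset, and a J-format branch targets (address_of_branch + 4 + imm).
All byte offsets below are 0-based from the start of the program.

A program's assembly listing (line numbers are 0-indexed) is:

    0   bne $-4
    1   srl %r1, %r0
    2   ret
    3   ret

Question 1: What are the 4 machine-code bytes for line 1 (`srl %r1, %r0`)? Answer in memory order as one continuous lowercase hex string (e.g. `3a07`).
b4400000

L1: srl op=0x2d:6|rd=1:4|rs=0:4|pad=0:18 ⇒ 0xb4400000 ⇒ big b4 40 00 00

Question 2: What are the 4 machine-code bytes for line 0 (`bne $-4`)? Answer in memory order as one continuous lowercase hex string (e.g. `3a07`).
line 0 (bne): pack op=0x33:6|imm=-4:26 = 0xcffffffc; big→ cf ff ff fc

cffffffc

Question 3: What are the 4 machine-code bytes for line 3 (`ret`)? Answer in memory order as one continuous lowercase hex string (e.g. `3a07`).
L3: ret op=0x2e:6|pad=0:26 ⇒ 0xb8000000 ⇒ big b8 00 00 00

b8000000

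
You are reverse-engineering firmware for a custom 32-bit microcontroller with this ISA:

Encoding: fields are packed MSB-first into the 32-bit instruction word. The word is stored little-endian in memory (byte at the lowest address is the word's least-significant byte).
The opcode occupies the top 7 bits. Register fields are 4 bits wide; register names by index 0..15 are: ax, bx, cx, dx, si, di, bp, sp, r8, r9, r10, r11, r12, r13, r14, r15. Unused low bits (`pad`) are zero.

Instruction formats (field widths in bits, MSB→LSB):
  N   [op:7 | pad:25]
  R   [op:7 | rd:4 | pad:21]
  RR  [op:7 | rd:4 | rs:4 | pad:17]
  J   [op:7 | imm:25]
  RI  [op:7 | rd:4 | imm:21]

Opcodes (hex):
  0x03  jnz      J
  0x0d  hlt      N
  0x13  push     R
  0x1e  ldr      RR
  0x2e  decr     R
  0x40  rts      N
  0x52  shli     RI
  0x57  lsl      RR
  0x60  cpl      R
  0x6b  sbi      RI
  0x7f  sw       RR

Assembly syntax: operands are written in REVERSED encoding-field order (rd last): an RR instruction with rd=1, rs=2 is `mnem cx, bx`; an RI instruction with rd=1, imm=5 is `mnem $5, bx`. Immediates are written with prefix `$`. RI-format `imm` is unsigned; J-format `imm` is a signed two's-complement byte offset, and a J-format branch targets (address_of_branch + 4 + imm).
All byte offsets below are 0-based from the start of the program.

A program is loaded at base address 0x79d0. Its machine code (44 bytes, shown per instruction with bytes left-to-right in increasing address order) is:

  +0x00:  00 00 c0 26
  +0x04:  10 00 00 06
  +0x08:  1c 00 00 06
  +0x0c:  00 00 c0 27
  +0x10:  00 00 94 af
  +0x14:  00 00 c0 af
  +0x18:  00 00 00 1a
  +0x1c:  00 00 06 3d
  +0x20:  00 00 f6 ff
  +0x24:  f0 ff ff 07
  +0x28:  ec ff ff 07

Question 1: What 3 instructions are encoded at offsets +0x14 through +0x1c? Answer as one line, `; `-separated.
+0x14: 00 00 c0 af ⇒ word 0xafc00000 (little)
  opcode bits[31:25]=0x57: lsl/RR
  rd@[24:21]=0xe ⇒ r14
  rs@[20:17]=0x0 ⇒ ax
+0x18: 00 00 00 1a ⇒ word 0x1a000000 (little)
  opcode bits[31:25]=0xd: hlt/N
+0x1c: 00 00 06 3d ⇒ word 0x3d060000 (little)
  opcode bits[31:25]=0x1e: ldr/RR
  rd@[24:21]=0x8 ⇒ r8
  rs@[20:17]=0x3 ⇒ dx

lsl ax, r14; hlt; ldr dx, r8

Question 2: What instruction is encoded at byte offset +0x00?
+0x00: 00 00 c0 26 ⇒ word 0x26c00000 (little)
  opcode bits[31:25]=0x13: push/R
  rd@[24:21]=0x6 ⇒ bp

push bp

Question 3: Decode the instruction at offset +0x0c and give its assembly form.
off 0x0c: read 00 00 c0 27 as little → 0x27c00000
  op=0x27c00000>>25=0x13 ⇒ push (R)
  [24:21] rd=14 = r14

push r14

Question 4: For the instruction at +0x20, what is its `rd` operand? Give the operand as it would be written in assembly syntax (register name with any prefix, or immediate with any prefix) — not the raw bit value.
off 0x20: read 00 00 f6 ff as little → 0xfff60000
  top 7b → 0x7f → sw [RR]
  rd@[24:21]=0xf ⇒ r15
  rs@[20:17]=0xb ⇒ r11

r15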